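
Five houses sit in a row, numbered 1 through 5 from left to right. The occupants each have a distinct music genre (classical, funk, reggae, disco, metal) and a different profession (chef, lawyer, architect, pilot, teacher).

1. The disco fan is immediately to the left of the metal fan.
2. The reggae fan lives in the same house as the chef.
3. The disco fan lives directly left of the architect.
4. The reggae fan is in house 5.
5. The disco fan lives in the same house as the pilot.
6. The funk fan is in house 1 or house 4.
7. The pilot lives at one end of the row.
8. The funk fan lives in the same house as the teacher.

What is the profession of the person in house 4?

teacher

From clue 4, the reggae fan must be in house 5.
The pilot is in house 1 (clue 7).
House 4 profession: only teacher fits.
The chef is in house 5 (clue 2).
From clue 5, the disco fan must be in house 1.
The funk fan is in house 4 (clue 8).
The metal fan is in house 2 (clue 1).
From clue 3, the architect must be in house 2.
The only music genre still possible for house 3 is classical.
House 3's profession must be lawyer (nothing else left).
So: house 1 = disco/pilot, house 2 = metal/architect, house 3 = classical/lawyer, house 4 = funk/teacher, house 5 = reggae/chef.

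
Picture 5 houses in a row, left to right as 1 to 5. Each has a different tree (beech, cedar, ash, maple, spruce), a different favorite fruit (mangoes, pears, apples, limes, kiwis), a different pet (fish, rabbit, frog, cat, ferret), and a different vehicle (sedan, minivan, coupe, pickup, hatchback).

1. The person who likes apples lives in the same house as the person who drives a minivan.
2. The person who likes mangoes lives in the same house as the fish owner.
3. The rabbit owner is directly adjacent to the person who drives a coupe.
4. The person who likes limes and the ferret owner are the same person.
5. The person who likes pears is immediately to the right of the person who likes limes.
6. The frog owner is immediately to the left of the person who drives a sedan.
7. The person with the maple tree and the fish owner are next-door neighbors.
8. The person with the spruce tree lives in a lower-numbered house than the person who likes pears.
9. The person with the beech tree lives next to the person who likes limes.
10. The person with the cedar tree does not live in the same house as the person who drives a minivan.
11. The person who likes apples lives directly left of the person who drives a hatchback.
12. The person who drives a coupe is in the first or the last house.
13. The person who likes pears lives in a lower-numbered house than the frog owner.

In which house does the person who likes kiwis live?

4

The person with the spruce tree is narrowed to house 1 or 2; consider each.
Placing it in house 2 leads to a contradiction, so it's in house 1.
The person with the beech tree is narrowed to house 2 or 3; consider each.
Placing it in house 3 leads to a contradiction, so it's in house 2.
Clue 9 places the person who likes limes in house 1.
From clue 4, the ferret owner must be in house 1.
Clue 5 places the person who likes pears in house 2.
That leaves pickup as the vehicle for house 2.
That leaves minivan as the vehicle for house 3.
Clue 1: the person who likes apples is in house 3.
Clue 11 places the person who drives a hatchback in house 4.
That leaves coupe as the vehicle for house 1.
House 5's vehicle must be sedan (nothing else left).
Clue 3: the rabbit owner is in house 2.
Clue 6 places the frog owner in house 4.
House 3 pet: only cat fits.
The only pet still possible for house 5 is fish.
From clue 2, the person who likes mangoes must be in house 5.
From clue 7, the person with the maple tree must be in house 4.
House 3 tree: only ash fits.
So house 5 gets cedar for tree.
So house 4 gets kiwis for favorite fruit.
So: house 1 = spruce/limes/ferret/coupe, house 2 = beech/pears/rabbit/pickup, house 3 = ash/apples/cat/minivan, house 4 = maple/kiwis/frog/hatchback, house 5 = cedar/mangoes/fish/sedan.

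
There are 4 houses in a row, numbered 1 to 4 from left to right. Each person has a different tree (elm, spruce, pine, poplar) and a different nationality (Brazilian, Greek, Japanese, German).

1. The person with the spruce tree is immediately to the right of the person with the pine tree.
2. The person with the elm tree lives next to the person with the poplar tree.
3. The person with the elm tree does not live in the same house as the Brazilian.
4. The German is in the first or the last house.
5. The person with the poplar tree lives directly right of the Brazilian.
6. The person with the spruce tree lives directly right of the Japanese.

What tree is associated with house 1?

The German is narrowed to house 1 or 4; consider each.
Placing it in house 1 leads to a contradiction, so it's in house 4.
The person with the pine tree is narrowed to house 1 or 2 or 3; consider each.
Placing it in house 2 and house 3 leads to a contradiction, so it's in house 1.
By clue 1, the person with the spruce tree is in house 2.
From clue 6, the Japanese must be in house 1.
The person with the elm tree is narrowed to house 3 or 4; consider each.
Placing it in house 3 leads to a contradiction, so it's in house 4.
Clue 2: the person with the poplar tree is in house 3.
Clue 5 places the Brazilian in house 2.
House 3 nationality: only Greek fits.
So: house 1 = pine/Japanese, house 2 = spruce/Brazilian, house 3 = poplar/Greek, house 4 = elm/German.

pine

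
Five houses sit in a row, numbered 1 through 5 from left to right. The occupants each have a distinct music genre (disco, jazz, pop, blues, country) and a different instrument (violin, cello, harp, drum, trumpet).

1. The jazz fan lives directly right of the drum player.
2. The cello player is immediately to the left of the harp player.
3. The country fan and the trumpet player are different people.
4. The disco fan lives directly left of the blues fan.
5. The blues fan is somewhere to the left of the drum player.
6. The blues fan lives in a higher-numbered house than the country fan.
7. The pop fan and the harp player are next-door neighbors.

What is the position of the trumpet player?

5

The blues fan is narrowed to house 2 or 3; consider each.
Placing it in house 2 leads to a contradiction, so it's in house 3.
Clue 4 places the disco fan in house 2.
The drum player is in house 4 (clue 5).
House 1's music genre must be country (nothing else left).
Clue 1 places the jazz fan in house 5.
By clue 7, the pop fan is in house 4.
The harp player is in house 3 (clue 7).
Clue 2: the cello player is in house 2.
The only instrument still possible for house 1 is violin.
That leaves trumpet as the instrument for house 5.
So: house 1 = country/violin, house 2 = disco/cello, house 3 = blues/harp, house 4 = pop/drum, house 5 = jazz/trumpet.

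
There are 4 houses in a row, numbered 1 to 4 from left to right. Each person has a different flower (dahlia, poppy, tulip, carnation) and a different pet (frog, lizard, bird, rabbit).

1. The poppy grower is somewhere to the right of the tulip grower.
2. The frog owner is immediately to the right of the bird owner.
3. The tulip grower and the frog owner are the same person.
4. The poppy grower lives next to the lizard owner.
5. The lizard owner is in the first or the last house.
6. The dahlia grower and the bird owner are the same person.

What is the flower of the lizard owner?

carnation

By clue 4, the poppy grower is in house 3.
By clue 4, the lizard owner is in house 4.
The only flower still possible for house 2 is tulip.
That leaves carnation as the flower for house 4.
Clue 3: the frog owner is in house 2.
Clue 6: the bird owner is in house 1.
That leaves dahlia as the flower for house 1.
That leaves rabbit as the pet for house 3.
So: house 1 = dahlia/bird, house 2 = tulip/frog, house 3 = poppy/rabbit, house 4 = carnation/lizard.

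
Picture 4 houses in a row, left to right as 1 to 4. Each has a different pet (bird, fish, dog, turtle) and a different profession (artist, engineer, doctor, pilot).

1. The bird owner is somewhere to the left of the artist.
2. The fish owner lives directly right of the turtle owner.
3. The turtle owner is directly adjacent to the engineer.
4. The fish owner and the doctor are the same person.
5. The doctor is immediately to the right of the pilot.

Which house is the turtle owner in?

The bird owner is narrowed to house 1 or 2 or 3; consider each.
Placing it in house 2 and house 3 leads to a contradiction, so it's in house 1.
So house 1 gets engineer for profession.
Clue 3: the turtle owner is in house 2.
From clue 2, the fish owner must be in house 3.
Clue 4 places the doctor in house 3.
From clue 5, the pilot must be in house 2.
So house 4 gets dog for pet.
So house 4 gets artist for profession.
So: house 1 = bird/engineer, house 2 = turtle/pilot, house 3 = fish/doctor, house 4 = dog/artist.

2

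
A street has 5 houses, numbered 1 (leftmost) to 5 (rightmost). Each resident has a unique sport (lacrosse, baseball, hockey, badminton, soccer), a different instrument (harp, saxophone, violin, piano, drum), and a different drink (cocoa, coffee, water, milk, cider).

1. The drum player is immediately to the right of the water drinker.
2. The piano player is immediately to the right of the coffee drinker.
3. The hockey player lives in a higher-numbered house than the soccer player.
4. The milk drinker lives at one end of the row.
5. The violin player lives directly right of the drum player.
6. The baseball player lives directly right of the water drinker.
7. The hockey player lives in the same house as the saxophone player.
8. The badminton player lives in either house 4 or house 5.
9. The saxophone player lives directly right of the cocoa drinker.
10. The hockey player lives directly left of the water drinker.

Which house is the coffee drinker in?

House 1 instrument: only harp fits.
From clue 1, the drum player must be in house 4.
From clue 1, the water drinker must be in house 3.
By clue 5, the violin player is in house 5.
Clue 6: the baseball player is in house 4.
Clue 10 places the hockey player in house 2.
That leaves soccer as the sport for house 1.
That leaves lacrosse as the sport for house 3.
The only sport still possible for house 5 is badminton.
By clue 7, the saxophone player is in house 2.
From clue 9, the cocoa drinker must be in house 1.
House 3's instrument must be piano (nothing else left).
So house 2 gets coffee for drink.
The only drink still possible for house 4 is cider.
That leaves milk as the drink for house 5.
So: house 1 = soccer/harp/cocoa, house 2 = hockey/saxophone/coffee, house 3 = lacrosse/piano/water, house 4 = baseball/drum/cider, house 5 = badminton/violin/milk.

2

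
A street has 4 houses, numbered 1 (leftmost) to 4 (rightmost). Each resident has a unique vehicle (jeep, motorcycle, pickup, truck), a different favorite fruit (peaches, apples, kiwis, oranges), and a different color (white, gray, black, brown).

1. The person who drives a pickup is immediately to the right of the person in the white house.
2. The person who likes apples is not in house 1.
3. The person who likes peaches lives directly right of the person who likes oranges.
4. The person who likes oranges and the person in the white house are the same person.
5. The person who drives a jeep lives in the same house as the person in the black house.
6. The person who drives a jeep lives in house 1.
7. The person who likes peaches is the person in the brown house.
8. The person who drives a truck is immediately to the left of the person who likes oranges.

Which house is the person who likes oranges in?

3

By clue 6, the person who drives a jeep is in house 1.
House 2 vehicle: only truck fits.
So house 1 gets kiwis for favorite fruit.
Clue 5 places the person in the black house in house 1.
From clue 8, the person who likes oranges must be in house 3.
The only favorite fruit still possible for house 2 is apples.
House 4 favorite fruit: only peaches fits.
By clue 4, the person in the white house is in house 3.
The person in the brown house is in house 4 (clue 7).
House 2's color must be gray (nothing else left).
Clue 1 places the person who drives a pickup in house 4.
House 3 vehicle: only motorcycle fits.
So: house 1 = jeep/kiwis/black, house 2 = truck/apples/gray, house 3 = motorcycle/oranges/white, house 4 = pickup/peaches/brown.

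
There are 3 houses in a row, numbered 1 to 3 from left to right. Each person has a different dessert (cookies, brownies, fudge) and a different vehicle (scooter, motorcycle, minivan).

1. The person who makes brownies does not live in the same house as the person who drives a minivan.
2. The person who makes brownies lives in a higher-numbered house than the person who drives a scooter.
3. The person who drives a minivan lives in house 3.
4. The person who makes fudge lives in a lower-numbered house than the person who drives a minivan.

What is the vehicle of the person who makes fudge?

The person who drives a minivan is in house 3 (clue 3).
Clue 1: the person who makes brownies is in house 2.
From clue 2, the person who drives a scooter must be in house 1.
So house 1 gets fudge for dessert.
So house 3 gets cookies for dessert.
So house 2 gets motorcycle for vehicle.
So: house 1 = fudge/scooter, house 2 = brownies/motorcycle, house 3 = cookies/minivan.

scooter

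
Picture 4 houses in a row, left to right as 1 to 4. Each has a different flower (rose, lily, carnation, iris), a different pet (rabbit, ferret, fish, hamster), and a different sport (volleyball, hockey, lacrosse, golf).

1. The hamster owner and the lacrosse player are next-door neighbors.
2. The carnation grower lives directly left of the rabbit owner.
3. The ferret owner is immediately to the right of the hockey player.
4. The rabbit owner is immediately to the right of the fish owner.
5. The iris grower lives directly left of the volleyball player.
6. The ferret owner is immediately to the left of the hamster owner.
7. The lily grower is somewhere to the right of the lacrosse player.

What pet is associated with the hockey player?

So house 1 gets fish for pet.
Clue 4: the rabbit owner is in house 2.
House 3's pet must be ferret (nothing else left).
That leaves hamster as the pet for house 4.
The lacrosse player is in house 3 (clue 1).
From clue 2, the carnation grower must be in house 1.
Clue 3: the hockey player is in house 2.
The lily grower is in house 4 (clue 7).
That leaves golf as the sport for house 1.
So house 4 gets volleyball for sport.
Clue 5 places the iris grower in house 3.
The only flower still possible for house 2 is rose.
So: house 1 = carnation/fish/golf, house 2 = rose/rabbit/hockey, house 3 = iris/ferret/lacrosse, house 4 = lily/hamster/volleyball.

rabbit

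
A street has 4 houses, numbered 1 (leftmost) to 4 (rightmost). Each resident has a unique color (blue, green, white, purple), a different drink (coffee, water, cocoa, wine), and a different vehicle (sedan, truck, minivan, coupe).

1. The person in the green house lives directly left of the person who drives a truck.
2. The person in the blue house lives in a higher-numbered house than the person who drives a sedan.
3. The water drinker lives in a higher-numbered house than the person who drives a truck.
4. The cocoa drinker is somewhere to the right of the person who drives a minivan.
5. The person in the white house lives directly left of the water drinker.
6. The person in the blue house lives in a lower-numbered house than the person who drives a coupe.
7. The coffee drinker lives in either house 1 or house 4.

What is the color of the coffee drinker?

So house 4 gets purple for color.
House 4 vehicle: only coupe fits.
House 1's color must be green (nothing else left).
The person who drives a truck is in house 2 (clue 1).
That leaves minivan as the vehicle for house 3.
From clue 4, the cocoa drinker must be in house 4.
So house 2 gets wine for drink.
House 3 drink: only water fits.
So house 1 gets sedan for vehicle.
From clue 5, the person in the white house must be in house 2.
The only color still possible for house 3 is blue.
House 1 drink: only coffee fits.
So: house 1 = green/coffee/sedan, house 2 = white/wine/truck, house 3 = blue/water/minivan, house 4 = purple/cocoa/coupe.

green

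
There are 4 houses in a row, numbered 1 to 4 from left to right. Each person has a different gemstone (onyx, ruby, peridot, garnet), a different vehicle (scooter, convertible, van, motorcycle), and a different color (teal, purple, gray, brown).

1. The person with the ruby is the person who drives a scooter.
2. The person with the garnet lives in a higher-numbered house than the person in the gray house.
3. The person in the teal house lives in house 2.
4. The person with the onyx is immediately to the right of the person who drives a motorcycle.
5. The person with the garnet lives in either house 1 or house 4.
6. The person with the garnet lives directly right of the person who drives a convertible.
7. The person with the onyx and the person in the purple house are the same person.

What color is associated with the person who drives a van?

brown

From clue 3, the person in the teal house must be in house 2.
The person with the garnet is in house 4 (clue 5).
The person who drives a convertible is in house 3 (clue 6).
Clue 7: the person with the onyx is in house 3.
From clue 7, the person in the purple house must be in house 3.
That leaves van as the vehicle for house 4.
That leaves gray as the color for house 1.
House 4's color must be brown (nothing else left).
Clue 4 places the person who drives a motorcycle in house 2.
The only vehicle still possible for house 1 is scooter.
Clue 1 places the person with the ruby in house 1.
So house 2 gets peridot for gemstone.
So: house 1 = ruby/scooter/gray, house 2 = peridot/motorcycle/teal, house 3 = onyx/convertible/purple, house 4 = garnet/van/brown.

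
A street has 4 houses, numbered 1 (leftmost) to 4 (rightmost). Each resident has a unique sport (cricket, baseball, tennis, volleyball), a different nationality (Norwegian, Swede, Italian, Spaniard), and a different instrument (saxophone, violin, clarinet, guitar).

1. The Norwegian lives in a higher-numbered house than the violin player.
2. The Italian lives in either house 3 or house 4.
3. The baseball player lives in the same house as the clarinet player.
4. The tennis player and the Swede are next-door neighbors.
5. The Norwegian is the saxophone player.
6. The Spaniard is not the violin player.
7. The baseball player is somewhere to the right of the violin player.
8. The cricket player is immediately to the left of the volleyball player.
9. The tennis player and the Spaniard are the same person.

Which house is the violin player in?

2

The Italian is narrowed to house 3 or 4; consider each.
Placing it in house 3 leads to a contradiction, so it's in house 4.
The Norwegian is narrowed to house 2 or 3; consider each.
Placing it in house 2 leads to a contradiction, so it's in house 3.
Clue 5 places the saxophone player in house 3.
The baseball player is narrowed to house 2 or 4; consider each.
Placing it in house 2 leads to a contradiction, so it's in house 4.
Clue 3 places the clarinet player in house 4.
The only sport still possible for house 3 is volleyball.
By clue 8, the cricket player is in house 2.
The only sport still possible for house 1 is tennis.
Clue 4: the Swede is in house 2.
Clue 9: the Spaniard is in house 1.
From clue 6, the violin player must be in house 2.
The only instrument still possible for house 1 is guitar.
So: house 1 = tennis/Spaniard/guitar, house 2 = cricket/Swede/violin, house 3 = volleyball/Norwegian/saxophone, house 4 = baseball/Italian/clarinet.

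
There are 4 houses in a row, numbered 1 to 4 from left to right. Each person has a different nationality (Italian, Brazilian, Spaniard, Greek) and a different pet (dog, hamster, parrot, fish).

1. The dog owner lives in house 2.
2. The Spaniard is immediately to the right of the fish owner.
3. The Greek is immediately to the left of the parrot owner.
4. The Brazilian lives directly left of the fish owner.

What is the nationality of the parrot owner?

Spaniard

Clue 1: the dog owner is in house 2.
The only pet still possible for house 1 is hamster.
That leaves fish as the pet for house 3.
That leaves parrot as the pet for house 4.
Clue 2 places the Spaniard in house 4.
The Greek is in house 3 (clue 3).
Clue 4: the Brazilian is in house 2.
So house 1 gets Italian for nationality.
So: house 1 = Italian/hamster, house 2 = Brazilian/dog, house 3 = Greek/fish, house 4 = Spaniard/parrot.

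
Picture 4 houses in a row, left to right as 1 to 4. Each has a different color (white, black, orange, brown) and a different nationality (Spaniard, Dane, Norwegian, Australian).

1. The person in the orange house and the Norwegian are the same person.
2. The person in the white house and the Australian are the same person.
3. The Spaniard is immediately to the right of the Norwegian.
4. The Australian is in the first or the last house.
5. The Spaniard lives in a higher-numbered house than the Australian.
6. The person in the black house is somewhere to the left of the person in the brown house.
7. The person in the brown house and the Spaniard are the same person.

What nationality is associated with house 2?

Dane

By clue 5, the Australian is in house 1.
Clue 2 places the person in the white house in house 1.
House 4's color must be brown (nothing else left).
Clue 7: the Spaniard is in house 4.
Clue 3: the Norwegian is in house 3.
So house 2 gets Dane for nationality.
By clue 1, the person in the orange house is in house 3.
The only color still possible for house 2 is black.
So: house 1 = white/Australian, house 2 = black/Dane, house 3 = orange/Norwegian, house 4 = brown/Spaniard.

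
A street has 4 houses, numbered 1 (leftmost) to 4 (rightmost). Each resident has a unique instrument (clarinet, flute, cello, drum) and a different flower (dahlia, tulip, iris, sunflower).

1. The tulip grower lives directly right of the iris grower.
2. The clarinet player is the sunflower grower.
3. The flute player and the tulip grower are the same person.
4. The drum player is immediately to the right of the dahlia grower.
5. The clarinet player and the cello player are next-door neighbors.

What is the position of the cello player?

2

The drum player is narrowed to house 2 or 3 or 4; consider each.
Placing it in house 2 and house 4 leads to a contradiction, so it's in house 3.
Clue 4: the dahlia grower is in house 2.
Clue 1 places the tulip grower in house 4.
From clue 1, the iris grower must be in house 3.
Clue 3 places the flute player in house 4.
Clue 5: the clarinet player is in house 1.
Clue 5: the cello player is in house 2.
House 1's flower must be sunflower (nothing else left).
So: house 1 = clarinet/sunflower, house 2 = cello/dahlia, house 3 = drum/iris, house 4 = flute/tulip.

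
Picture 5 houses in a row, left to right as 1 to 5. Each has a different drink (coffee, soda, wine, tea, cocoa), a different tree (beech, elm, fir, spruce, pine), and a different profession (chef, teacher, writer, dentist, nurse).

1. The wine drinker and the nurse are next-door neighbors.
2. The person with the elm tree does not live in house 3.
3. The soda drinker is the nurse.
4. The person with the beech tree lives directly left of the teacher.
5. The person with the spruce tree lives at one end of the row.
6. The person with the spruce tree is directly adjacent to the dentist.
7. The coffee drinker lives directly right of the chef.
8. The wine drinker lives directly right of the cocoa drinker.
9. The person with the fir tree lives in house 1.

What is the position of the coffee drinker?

Clue 9: the person with the fir tree is in house 1.
House 5 tree: only spruce fits.
Clue 6 places the dentist in house 4.
House 3's tree must be pine (nothing else left).
The person with the beech tree is narrowed to house 2 or 4; consider each.
Placing it in house 4 leads to a contradiction, so it's in house 2.
From clue 4, the teacher must be in house 3.
That leaves elm as the tree for house 4.
The coffee drinker is narrowed to house 2 or 3; consider each.
Placing it in house 3 leads to a contradiction, so it's in house 2.
Clue 7: the chef is in house 1.
Clue 3 places the soda drinker in house 5.
The nurse is in house 5 (clue 3).
From clue 8, the wine drinker must be in house 4.
By clue 8, the cocoa drinker is in house 3.
The only drink still possible for house 1 is tea.
That leaves writer as the profession for house 2.
So: house 1 = tea/fir/chef, house 2 = coffee/beech/writer, house 3 = cocoa/pine/teacher, house 4 = wine/elm/dentist, house 5 = soda/spruce/nurse.

2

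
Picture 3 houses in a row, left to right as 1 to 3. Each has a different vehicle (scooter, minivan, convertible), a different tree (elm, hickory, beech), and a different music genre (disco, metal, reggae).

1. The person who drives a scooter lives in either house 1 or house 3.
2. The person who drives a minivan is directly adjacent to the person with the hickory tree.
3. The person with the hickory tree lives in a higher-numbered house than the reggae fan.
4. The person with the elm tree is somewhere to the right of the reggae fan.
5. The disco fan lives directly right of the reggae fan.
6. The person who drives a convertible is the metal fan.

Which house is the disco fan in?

House 1's tree must be beech (nothing else left).
The person who drives a scooter is narrowed to house 1 or 3; consider each.
Placing it in house 3 leads to a contradiction, so it's in house 1.
So house 1 gets reggae for music genre.
Clue 5: the disco fan is in house 2.
That leaves metal as the music genre for house 3.
Clue 6: the person who drives a convertible is in house 3.
House 2's vehicle must be minivan (nothing else left).
By clue 2, the person with the hickory tree is in house 3.
The only tree still possible for house 2 is elm.
So: house 1 = scooter/beech/reggae, house 2 = minivan/elm/disco, house 3 = convertible/hickory/metal.

2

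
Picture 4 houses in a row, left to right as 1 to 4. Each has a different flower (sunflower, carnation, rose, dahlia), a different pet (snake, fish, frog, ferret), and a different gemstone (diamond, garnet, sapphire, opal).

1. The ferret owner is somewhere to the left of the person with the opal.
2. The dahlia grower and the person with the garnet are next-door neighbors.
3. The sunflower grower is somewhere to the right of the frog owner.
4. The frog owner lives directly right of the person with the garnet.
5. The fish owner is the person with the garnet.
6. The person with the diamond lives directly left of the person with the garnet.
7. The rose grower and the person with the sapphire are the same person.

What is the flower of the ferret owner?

dahlia

Clue 6: the person with the diamond is in house 1.
Clue 6: the person with the garnet is in house 2.
The only pet still possible for house 4 is snake.
By clue 4, the frog owner is in house 3.
Clue 5: the fish owner is in house 2.
So house 2 gets carnation for flower.
House 1 pet: only ferret fits.
The sunflower grower is in house 4 (clue 3).
The only flower still possible for house 1 is dahlia.
House 3's flower must be rose (nothing else left).
Clue 7 places the person with the sapphire in house 3.
House 4 gemstone: only opal fits.
So: house 1 = dahlia/ferret/diamond, house 2 = carnation/fish/garnet, house 3 = rose/frog/sapphire, house 4 = sunflower/snake/opal.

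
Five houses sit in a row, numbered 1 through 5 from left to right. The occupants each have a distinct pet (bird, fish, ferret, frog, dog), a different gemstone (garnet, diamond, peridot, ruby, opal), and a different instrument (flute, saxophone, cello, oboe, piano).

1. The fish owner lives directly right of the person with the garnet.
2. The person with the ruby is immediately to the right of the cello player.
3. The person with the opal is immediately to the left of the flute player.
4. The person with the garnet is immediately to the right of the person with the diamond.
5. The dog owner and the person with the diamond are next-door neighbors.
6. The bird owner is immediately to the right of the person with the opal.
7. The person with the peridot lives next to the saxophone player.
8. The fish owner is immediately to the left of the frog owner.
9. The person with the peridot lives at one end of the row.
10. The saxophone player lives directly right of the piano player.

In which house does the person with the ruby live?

The fish owner is narrowed to house 3 or 4; consider each.
Placing it in house 4 leads to a contradiction, so it's in house 3.
Clue 1: the person with the garnet is in house 2.
By clue 4, the person with the diamond is in house 1.
Clue 5: the dog owner is in house 2.
From clue 8, the frog owner must be in house 4.
That leaves ferret as the pet for house 1.
The only pet still possible for house 5 is bird.
House 5 gemstone: only peridot fits.
Clue 6: the person with the opal is in house 4.
Clue 7 places the saxophone player in house 4.
Clue 10 places the piano player in house 3.
That leaves ruby as the gemstone for house 3.
House 1's instrument must be oboe (nothing else left).
House 2 instrument: only cello fits.
House 5's instrument must be flute (nothing else left).
So: house 1 = ferret/diamond/oboe, house 2 = dog/garnet/cello, house 3 = fish/ruby/piano, house 4 = frog/opal/saxophone, house 5 = bird/peridot/flute.

3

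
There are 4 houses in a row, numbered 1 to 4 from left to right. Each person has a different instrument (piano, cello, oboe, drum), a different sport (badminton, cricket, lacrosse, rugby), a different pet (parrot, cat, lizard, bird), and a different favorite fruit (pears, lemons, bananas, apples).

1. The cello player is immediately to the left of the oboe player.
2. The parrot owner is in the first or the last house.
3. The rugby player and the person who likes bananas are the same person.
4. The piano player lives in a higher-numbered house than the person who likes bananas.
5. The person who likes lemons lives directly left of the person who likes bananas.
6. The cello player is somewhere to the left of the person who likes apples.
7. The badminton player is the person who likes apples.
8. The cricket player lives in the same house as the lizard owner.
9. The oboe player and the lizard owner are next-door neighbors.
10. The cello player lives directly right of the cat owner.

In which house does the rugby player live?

House 1's instrument must be drum (nothing else left).
House 2's instrument must be cello (nothing else left).
By clue 1, the oboe player is in house 3.
From clue 10, the cat owner must be in house 1.
House 4's instrument must be piano (nothing else left).
That leaves lacrosse as the sport for house 1.
The only pet still possible for house 3 is bird.
The only pet still possible for house 2 is lizard.
The only pet still possible for house 4 is parrot.
From clue 8, the cricket player must be in house 2.
House 3's sport must be rugby (nothing else left).
That leaves badminton as the sport for house 4.
The person who likes bananas is in house 3 (clue 3).
Clue 5: the person who likes lemons is in house 2.
Clue 7 places the person who likes apples in house 4.
So house 1 gets pears for favorite fruit.
So: house 1 = drum/lacrosse/cat/pears, house 2 = cello/cricket/lizard/lemons, house 3 = oboe/rugby/bird/bananas, house 4 = piano/badminton/parrot/apples.

3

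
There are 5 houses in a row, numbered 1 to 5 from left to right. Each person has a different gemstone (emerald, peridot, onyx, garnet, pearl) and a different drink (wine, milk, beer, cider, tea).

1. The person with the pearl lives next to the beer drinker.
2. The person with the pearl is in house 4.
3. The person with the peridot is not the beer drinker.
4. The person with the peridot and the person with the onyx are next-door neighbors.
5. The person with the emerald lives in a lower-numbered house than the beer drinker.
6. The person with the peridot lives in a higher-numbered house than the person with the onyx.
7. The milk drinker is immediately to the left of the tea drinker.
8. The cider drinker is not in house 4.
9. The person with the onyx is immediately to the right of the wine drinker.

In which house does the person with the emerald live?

From clue 2, the person with the pearl must be in house 4.
By clue 6, the person with the peridot is in house 3.
The person with the onyx is in house 2 (clue 6).
From clue 9, the wine drinker must be in house 1.
House 5 gemstone: only garnet fits.
By clue 3, the beer drinker is in house 5.
The only gemstone still possible for house 1 is emerald.
So house 4 gets tea for drink.
Clue 7 places the milk drinker in house 3.
The only drink still possible for house 2 is cider.
So: house 1 = emerald/wine, house 2 = onyx/cider, house 3 = peridot/milk, house 4 = pearl/tea, house 5 = garnet/beer.

1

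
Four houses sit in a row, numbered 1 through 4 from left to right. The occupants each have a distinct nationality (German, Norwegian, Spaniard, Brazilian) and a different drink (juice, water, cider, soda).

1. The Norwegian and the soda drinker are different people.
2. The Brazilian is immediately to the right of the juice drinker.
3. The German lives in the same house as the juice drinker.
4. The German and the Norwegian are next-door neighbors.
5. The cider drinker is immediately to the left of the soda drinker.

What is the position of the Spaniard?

The Brazilian is narrowed to house 2 or 3 or 4; consider each.
Placing it in house 2 and house 4 leads to a contradiction, so it's in house 3.
The juice drinker is in house 2 (clue 2).
By clue 3, the German is in house 2.
House 4 nationality: only Spaniard fits.
By clue 5, the cider drinker is in house 3.
From clue 5, the soda drinker must be in house 4.
House 1's nationality must be Norwegian (nothing else left).
That leaves water as the drink for house 1.
So: house 1 = Norwegian/water, house 2 = German/juice, house 3 = Brazilian/cider, house 4 = Spaniard/soda.

4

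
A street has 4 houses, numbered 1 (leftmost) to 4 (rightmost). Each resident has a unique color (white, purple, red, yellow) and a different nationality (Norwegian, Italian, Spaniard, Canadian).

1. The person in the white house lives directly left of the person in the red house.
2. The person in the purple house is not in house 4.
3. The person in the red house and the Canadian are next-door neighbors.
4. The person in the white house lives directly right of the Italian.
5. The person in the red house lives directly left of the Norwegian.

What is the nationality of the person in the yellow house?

Norwegian

That leaves yellow as the color for house 4.
From clue 1, the person in the white house must be in house 2.
From clue 1, the person in the red house must be in house 3.
Clue 4 places the Italian in house 1.
The Norwegian is in house 4 (clue 5).
The only color still possible for house 1 is purple.
House 2's nationality must be Canadian (nothing else left).
House 3 nationality: only Spaniard fits.
So: house 1 = purple/Italian, house 2 = white/Canadian, house 3 = red/Spaniard, house 4 = yellow/Norwegian.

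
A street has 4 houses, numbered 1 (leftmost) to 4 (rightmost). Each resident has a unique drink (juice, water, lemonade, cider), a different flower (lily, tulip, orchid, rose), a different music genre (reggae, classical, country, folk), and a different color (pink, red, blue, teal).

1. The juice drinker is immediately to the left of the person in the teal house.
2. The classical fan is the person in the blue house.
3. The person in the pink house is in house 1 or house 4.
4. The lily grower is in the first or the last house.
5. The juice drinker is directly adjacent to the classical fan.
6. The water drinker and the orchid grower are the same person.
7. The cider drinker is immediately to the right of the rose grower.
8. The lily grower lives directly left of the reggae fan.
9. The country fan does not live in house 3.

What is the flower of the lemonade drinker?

lily

By clue 8, the lily grower is in house 1.
Clue 8 places the reggae fan in house 2.
So house 1 gets lemonade for drink.
House 2's color must be red (nothing else left).
The cider drinker is narrowed to house 3 or 4; consider each.
Placing it in house 4 leads to a contradiction, so it's in house 3.
By clue 7, the rose grower is in house 2.
That leaves water as the drink for house 4.
By clue 1, the person in the teal house is in house 3.
Clue 6 places the orchid grower in house 4.
House 2's drink must be juice (nothing else left).
House 3's flower must be tulip (nothing else left).
The classical fan is in house 1 (clue 2).
By clue 2, the person in the blue house is in house 1.
House 3's music genre must be folk (nothing else left).
That leaves country as the music genre for house 4.
That leaves pink as the color for house 4.
So: house 1 = lemonade/lily/classical/blue, house 2 = juice/rose/reggae/red, house 3 = cider/tulip/folk/teal, house 4 = water/orchid/country/pink.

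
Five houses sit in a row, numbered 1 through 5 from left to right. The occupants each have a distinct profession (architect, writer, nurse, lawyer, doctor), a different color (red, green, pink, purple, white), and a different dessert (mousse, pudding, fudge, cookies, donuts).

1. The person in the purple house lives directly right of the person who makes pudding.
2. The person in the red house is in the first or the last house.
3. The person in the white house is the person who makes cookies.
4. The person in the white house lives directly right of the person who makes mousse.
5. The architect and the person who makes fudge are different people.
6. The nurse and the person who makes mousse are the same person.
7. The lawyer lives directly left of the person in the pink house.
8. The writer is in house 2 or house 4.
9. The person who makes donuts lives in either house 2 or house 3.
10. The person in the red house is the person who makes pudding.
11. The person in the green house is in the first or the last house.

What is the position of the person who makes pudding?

1

Clue 10: the person in the red house is in house 1.
By clue 10, the person who makes pudding is in house 1.
So house 5 gets green for color.
By clue 1, the person in the purple house is in house 2.
House 5 dessert: only fudge fits.
House 5's profession must be doctor (nothing else left).
So house 4 gets cookies for dessert.
By clue 3, the person in the white house is in house 4.
By clue 4, the person who makes mousse is in house 3.
Clue 6: the nurse is in house 3.
The only profession still possible for house 1 is architect.
House 2's profession must be lawyer (nothing else left).
House 4's profession must be writer (nothing else left).
The only color still possible for house 3 is pink.
That leaves donuts as the dessert for house 2.
So: house 1 = architect/red/pudding, house 2 = lawyer/purple/donuts, house 3 = nurse/pink/mousse, house 4 = writer/white/cookies, house 5 = doctor/green/fudge.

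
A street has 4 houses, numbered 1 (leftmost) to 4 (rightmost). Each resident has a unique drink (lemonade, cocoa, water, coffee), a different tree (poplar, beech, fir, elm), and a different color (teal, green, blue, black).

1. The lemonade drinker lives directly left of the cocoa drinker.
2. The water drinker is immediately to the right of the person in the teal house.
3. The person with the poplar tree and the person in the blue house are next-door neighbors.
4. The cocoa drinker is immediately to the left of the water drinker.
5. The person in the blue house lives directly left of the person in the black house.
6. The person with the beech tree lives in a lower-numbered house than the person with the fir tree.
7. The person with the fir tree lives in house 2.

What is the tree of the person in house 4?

Clue 7 places the person with the fir tree in house 2.
The person with the beech tree is in house 1 (clue 6).
So house 1 gets green for color.
House 4 color: only black fits.
Clue 5: the person in the blue house is in house 3.
House 2 color: only teal fits.
Clue 2 places the water drinker in house 3.
Clue 3 places the person with the poplar tree in house 4.
Clue 4 places the cocoa drinker in house 2.
The only drink still possible for house 4 is coffee.
So house 3 gets elm for tree.
That leaves lemonade as the drink for house 1.
So: house 1 = lemonade/beech/green, house 2 = cocoa/fir/teal, house 3 = water/elm/blue, house 4 = coffee/poplar/black.

poplar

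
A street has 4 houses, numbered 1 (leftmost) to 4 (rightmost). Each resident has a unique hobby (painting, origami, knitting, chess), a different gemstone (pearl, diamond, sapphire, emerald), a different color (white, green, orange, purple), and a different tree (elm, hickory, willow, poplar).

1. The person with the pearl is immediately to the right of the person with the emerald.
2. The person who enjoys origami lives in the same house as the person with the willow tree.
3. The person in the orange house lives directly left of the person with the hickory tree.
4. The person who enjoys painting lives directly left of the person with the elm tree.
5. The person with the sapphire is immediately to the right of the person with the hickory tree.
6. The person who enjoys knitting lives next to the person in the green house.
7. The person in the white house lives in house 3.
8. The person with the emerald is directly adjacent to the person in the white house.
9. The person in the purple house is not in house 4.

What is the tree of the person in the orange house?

Clue 7: the person in the white house is in house 3.
Clue 8 places the person with the emerald in house 2.
The only gemstone still possible for house 1 is diamond.
That leaves green as the color for house 4.
The person with the pearl is in house 3 (clue 1).
By clue 6, the person who enjoys knitting is in house 3.
The only gemstone still possible for house 4 is sapphire.
By clue 5, the person with the hickory tree is in house 3.
From clue 3, the person in the orange house must be in house 2.
Clue 4 places the person who enjoys painting in house 1.
So house 1 gets purple for color.
So house 2 gets elm for tree.
From clue 2, the person who enjoys origami must be in house 4.
From clue 2, the person with the willow tree must be in house 4.
The only hobby still possible for house 2 is chess.
The only tree still possible for house 1 is poplar.
So: house 1 = painting/diamond/purple/poplar, house 2 = chess/emerald/orange/elm, house 3 = knitting/pearl/white/hickory, house 4 = origami/sapphire/green/willow.

elm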